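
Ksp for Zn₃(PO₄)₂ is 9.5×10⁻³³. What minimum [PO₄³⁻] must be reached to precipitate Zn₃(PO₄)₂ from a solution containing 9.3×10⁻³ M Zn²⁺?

Precipitation begins when Q = Ksp.
Zn₃(PO₄)₂(s) ⇌ 3 Zn²⁺(aq) + 2 PO₄³⁻(aq)
Ksp = [Zn²⁺]^3[PO₄³⁻]^2 = [PO₄³⁻]^2(9.3×10⁻³)^3
[PO₄³⁻]^2 = 9.5×10⁻³³ / (9.3×10⁻³)^3 = 1.2×10⁻²⁶
[PO₄³⁻] = 1.1×10⁻¹³ M

1.1×10⁻¹³ M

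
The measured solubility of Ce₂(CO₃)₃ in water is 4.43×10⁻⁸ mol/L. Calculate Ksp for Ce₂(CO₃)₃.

Ksp = 1.84×10⁻³⁵

Ce₂(CO₃)₃(s) ⇌ 2 Ce³⁺(aq) + 3 CO₃²⁻(aq)
Call the molar solubility s, so that [Ce³⁺] = 2s and [CO₃²⁻] = 3s.
Ksp = [Ce³⁺]^2[CO₃²⁻]^3 = (2s)^2 · (3s)^3 = 108s^5
Ksp = 108 × (4.43×10⁻⁸)^5 = 1.84×10⁻³⁵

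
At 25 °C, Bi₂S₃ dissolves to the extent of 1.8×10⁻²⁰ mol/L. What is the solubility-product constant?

Bi₂S₃(s) ⇌ 2 Bi³⁺(aq) + 3 S²⁻(aq)
If s mol/L of Bi₂S₃ dissolves, [Bi³⁺] = 2s and [S²⁻] = 3s.
Ksp = [Bi³⁺]^2[S²⁻]^3 = (2s)^2 · (3s)^3 = 108s^5
Ksp = 108 × (1.8×10⁻²⁰)^5 = 2.0×10⁻⁹⁷

Ksp = 2.0×10⁻⁹⁷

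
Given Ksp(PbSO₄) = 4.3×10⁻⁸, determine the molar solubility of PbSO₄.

PbSO₄(s) ⇌ Pb²⁺(aq) + SO₄²⁻(aq)
Let s be the molar solubility. Then [Pb²⁺] = s and [SO₄²⁻] = s.
Ksp = [Pb²⁺][SO₄²⁻] = s · s = s^2
s^2 = 4.3×10⁻⁸
Taking the 2nd root, s = 2.1×10⁻⁴ M.

2.1×10⁻⁴ M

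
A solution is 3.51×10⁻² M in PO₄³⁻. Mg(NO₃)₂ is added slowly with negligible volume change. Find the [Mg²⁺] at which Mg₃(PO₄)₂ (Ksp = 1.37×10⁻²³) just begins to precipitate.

The threshold for precipitation is Q = Ksp.
Mg₃(PO₄)₂(s) ⇌ 3 Mg²⁺(aq) + 2 PO₄³⁻(aq)
Ksp = [Mg²⁺]^3[PO₄³⁻]^2 = [Mg²⁺]^3(3.51×10⁻²)^2
[Mg²⁺]^3 = 1.37×10⁻²³ / (3.51×10⁻²)^2 = 1.11×10⁻²⁰
[Mg²⁺] = 2.23×10⁻⁷ M

2.23×10⁻⁷ M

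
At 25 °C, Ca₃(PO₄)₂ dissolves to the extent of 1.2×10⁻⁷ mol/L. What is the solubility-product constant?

Ca₃(PO₄)₂(s) ⇌ 3 Ca²⁺(aq) + 2 PO₄³⁻(aq)
Call the molar solubility s, so that [Ca²⁺] = 3s and [PO₄³⁻] = 2s.
Ksp = [Ca²⁺]^3[PO₄³⁻]^2 = (3s)^3 · (2s)^2 = 108s^5
Ksp = 108 × (1.2×10⁻⁷)^5 = 2.7×10⁻³³

Ksp = 2.7×10⁻³³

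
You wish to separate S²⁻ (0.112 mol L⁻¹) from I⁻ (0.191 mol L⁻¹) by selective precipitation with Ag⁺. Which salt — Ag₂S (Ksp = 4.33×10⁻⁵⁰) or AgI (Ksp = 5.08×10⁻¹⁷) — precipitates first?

Ag₂S

Precipitation of each salt begins when its ion product equals Ksp.
For Ag₂S: [Ag⁺] = (Ksp/[S²⁻])^(1/2) = 6.22×10⁻²⁵ mol L⁻¹
For AgI: [Ag⁺] = (Ksp/[I⁻]) = 2.66×10⁻¹⁶ mol L⁻¹
Ag₂S requires the lower [Ag⁺], so it precipitates first.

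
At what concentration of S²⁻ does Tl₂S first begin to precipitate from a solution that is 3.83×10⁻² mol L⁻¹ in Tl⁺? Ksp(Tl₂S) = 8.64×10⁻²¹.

5.89×10⁻¹⁸ M

Each salt precipitates once Q = Ksp for that salt.
Tl₂S(s) ⇌ 2 Tl⁺(aq) + S²⁻(aq)
Ksp = [Tl⁺]^2[S²⁻] = [S²⁻](3.83×10⁻²)^2
[S²⁻] = 8.64×10⁻²¹ / (3.83×10⁻²)^2 = 5.89×10⁻¹⁸
[S²⁻] = 5.89×10⁻¹⁸ mol L⁻¹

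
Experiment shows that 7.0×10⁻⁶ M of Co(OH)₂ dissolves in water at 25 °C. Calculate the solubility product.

Co(OH)₂(s) ⇌ Co²⁺(aq) + 2 OH⁻(aq)
With molar solubility s: [Co²⁺] = s, [OH⁻] = 2s.
Ksp = [Co²⁺][OH⁻]^2 = s · (2s)^2 = 4s^3
Ksp = 4 × (7.0×10⁻⁶)^3 = 1.4×10⁻¹⁵

Ksp = 1.4×10⁻¹⁵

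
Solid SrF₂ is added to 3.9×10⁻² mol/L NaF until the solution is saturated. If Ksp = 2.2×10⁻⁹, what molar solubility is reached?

1.4×10⁻⁶ M

SrF₂(s) ⇌ Sr²⁺(aq) + 2 F⁻(aq)
The solution already contains F⁻ at 3.9×10⁻² mol/L. Let s be the molar solubility of SrF₂.
[F⁻] ≈ 3.9×10⁻² mol/L (common ion dominates); [Sr²⁺] = s.
Ksp = [Sr²⁺][F⁻]^2 = s(3.9×10⁻²)^2
s = 2.2×10⁻⁹ / (3.9×10⁻²)^2 = 1.4×10⁻⁶
s = 1.4×10⁻⁶ mol/L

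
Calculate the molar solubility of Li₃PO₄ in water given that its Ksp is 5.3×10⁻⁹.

3.7×10⁻³ M

Li₃PO₄(s) ⇌ 3 Li⁺(aq) + PO₄³⁻(aq)
If s mol/L of Li₃PO₄ dissolves, [Li⁺] = 3s and [PO₄³⁻] = s.
Ksp = [Li⁺]^3[PO₄³⁻] = (3s)^3 · s = 27s^4
27s^4 = 5.3×10⁻⁹  ⇒  s^4 = 2.0×10⁻¹⁰
Taking the 4th root, s = 3.7×10⁻³ mol L⁻¹.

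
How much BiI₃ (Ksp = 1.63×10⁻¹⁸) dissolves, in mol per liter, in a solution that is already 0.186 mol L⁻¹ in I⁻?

2.53×10⁻¹⁶ M

BiI₃(s) ⇌ Bi³⁺(aq) + 3 I⁻(aq)
Let s be the solubility of BiI₃ here. The common ion gives [I⁻] ≈ 0.186 mol L⁻¹, and [Bi³⁺] = s.
Ksp = [Bi³⁺][I⁻]^3 = s(0.186)^3
s = 1.63×10⁻¹⁸ / (0.186)^3 = 2.53×10⁻¹⁶
s = 2.53×10⁻¹⁶ mol L⁻¹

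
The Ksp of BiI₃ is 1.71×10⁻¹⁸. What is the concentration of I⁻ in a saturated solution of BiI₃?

4.76×10⁻⁵ M

BiI₃(s) ⇌ Bi³⁺(aq) + 3 I⁻(aq)
Call the molar solubility s, so that [Bi³⁺] = s and [I⁻] = 3s.
Ksp = [Bi³⁺][I⁻]^3 = s · (3s)^3 = 27s^4 = 1.71×10⁻¹⁸
s = 1.59×10⁻⁵ mol/L
[I⁻] = 3s = 4.76×10⁻⁵ mol/L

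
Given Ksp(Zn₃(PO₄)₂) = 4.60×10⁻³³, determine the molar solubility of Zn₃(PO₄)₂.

Zn₃(PO₄)₂(s) ⇌ 3 Zn²⁺(aq) + 2 PO₄³⁻(aq)
If s mol/L of Zn₃(PO₄)₂ dissolves, [Zn²⁺] = 3s and [PO₄³⁻] = 2s.
Ksp = [Zn²⁺]^3[PO₄³⁻]^2 = (3s)^3 · (2s)^2 = 108s^5
108s^5 = 4.60×10⁻³³  ⇒  s^5 = 4.26×10⁻³⁵
Taking the 5th root, s = 1.34×10⁻⁷ M.

1.34×10⁻⁷ M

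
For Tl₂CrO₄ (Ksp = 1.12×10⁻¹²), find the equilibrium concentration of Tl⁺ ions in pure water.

Tl₂CrO₄(s) ⇌ 2 Tl⁺(aq) + CrO₄²⁻(aq)
With molar solubility s: [Tl⁺] = 2s, [CrO₄²⁻] = s.
Ksp = [Tl⁺]^2[CrO₄²⁻] = (2s)^2 · s = 4s^3 = 1.12×10⁻¹²
s = 6.54×10⁻⁵ M
[Tl⁺] = 2s = 1.31×10⁻⁴ M

1.31×10⁻⁴ M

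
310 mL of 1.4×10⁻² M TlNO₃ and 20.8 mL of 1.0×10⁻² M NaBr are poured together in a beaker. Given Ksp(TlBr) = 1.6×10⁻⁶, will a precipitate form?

Yes

The combined volume is 330.8 mL.
[Tl⁺] = (1.4×10⁻²)(310)/330.8 = 1.3×10⁻² M
[Br⁻] = (1.0×10⁻²)(20.8)/330.8 = 6.3×10⁻⁴ M
Q = [Tl⁺][Br⁻] = 8.2×10⁻⁶
Because Q > Ksp (8.2×10⁻⁶ vs 1.6×10⁻⁶), a precipitate of TlBr forms.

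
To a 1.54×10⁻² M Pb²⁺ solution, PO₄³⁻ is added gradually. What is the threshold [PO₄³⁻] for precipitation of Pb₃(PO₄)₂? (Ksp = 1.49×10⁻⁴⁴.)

Precipitation of each salt begins when its ion product equals Ksp.
Pb₃(PO₄)₂(s) ⇌ 3 Pb²⁺(aq) + 2 PO₄³⁻(aq)
Ksp = [Pb²⁺]^3[PO₄³⁻]^2 = [PO₄³⁻]^2(1.54×10⁻²)^3
[PO₄³⁻]^2 = 1.49×10⁻⁴⁴ / (1.54×10⁻²)^3 = 4.08×10⁻³⁹
[PO₄³⁻] = 6.39×10⁻²⁰ M

6.39×10⁻²⁰ M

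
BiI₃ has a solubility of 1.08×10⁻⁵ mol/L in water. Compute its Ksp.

BiI₃(s) ⇌ Bi³⁺(aq) + 3 I⁻(aq)
With molar solubility s: [Bi³⁺] = s, [I⁻] = 3s.
Ksp = [Bi³⁺][I⁻]^3 = s · (3s)^3 = 27s^4
Ksp = 27 × (1.08×10⁻⁵)^4 = 3.67×10⁻¹⁹

Ksp = 3.67×10⁻¹⁹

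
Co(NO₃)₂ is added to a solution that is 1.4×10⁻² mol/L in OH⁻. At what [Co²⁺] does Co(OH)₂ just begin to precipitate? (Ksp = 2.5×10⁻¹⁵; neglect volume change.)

1.3×10⁻¹¹ M

Each salt precipitates once Q = Ksp for that salt.
Co(OH)₂(s) ⇌ Co²⁺(aq) + 2 OH⁻(aq)
Ksp = [Co²⁺][OH⁻]^2 = [Co²⁺](1.4×10⁻²)^2
[Co²⁺] = 2.5×10⁻¹⁵ / (1.4×10⁻²)^2 = 1.3×10⁻¹¹
[Co²⁺] = 1.3×10⁻¹¹ mol/L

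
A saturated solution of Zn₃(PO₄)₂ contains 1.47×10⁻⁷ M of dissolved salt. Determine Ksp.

Ksp = 7.41×10⁻³³

Zn₃(PO₄)₂(s) ⇌ 3 Zn²⁺(aq) + 2 PO₄³⁻(aq)
If s mol/L of Zn₃(PO₄)₂ dissolves, [Zn²⁺] = 3s and [PO₄³⁻] = 2s.
Ksp = [Zn²⁺]^3[PO₄³⁻]^2 = (3s)^3 · (2s)^2 = 108s^5
Ksp = 108 × (1.47×10⁻⁷)^5 = 7.41×10⁻³³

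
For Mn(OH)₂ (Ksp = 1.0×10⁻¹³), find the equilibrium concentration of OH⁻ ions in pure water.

Mn(OH)₂(s) ⇌ Mn²⁺(aq) + 2 OH⁻(aq)
Call the molar solubility s, so that [Mn²⁺] = s and [OH⁻] = 2s.
Ksp = [Mn²⁺][OH⁻]^2 = s · (2s)^2 = 4s^3 = 1.0×10⁻¹³
s = 2.9×10⁻⁵ mol/L
[OH⁻] = 2s = 5.8×10⁻⁵ mol/L

5.8×10⁻⁵ M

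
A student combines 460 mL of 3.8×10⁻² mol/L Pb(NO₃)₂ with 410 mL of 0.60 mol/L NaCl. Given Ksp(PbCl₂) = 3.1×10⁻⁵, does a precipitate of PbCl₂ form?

Yes

After mixing, V = 460 mL + 410 mL = 870 mL.
[Pb²⁺] = (3.8×10⁻²)(460)/870 = 2.0×10⁻² mol/L
[Cl⁻] = (0.60)(410)/870 = 0.28 mol/L
Q = [Pb²⁺][Cl⁻]^2 = 1.6×10⁻³
Q = 1.6×10⁻³ > Ksp = 3.1×10⁻⁵, so the solution is supersaturated and PbCl₂ precipitates.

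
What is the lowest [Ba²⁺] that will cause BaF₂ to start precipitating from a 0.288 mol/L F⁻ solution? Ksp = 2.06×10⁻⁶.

2.48×10⁻⁵ M

Each salt precipitates once Q = Ksp for that salt.
BaF₂(s) ⇌ Ba²⁺(aq) + 2 F⁻(aq)
Ksp = [Ba²⁺][F⁻]^2 = [Ba²⁺](0.288)^2
[Ba²⁺] = 2.06×10⁻⁶ / (0.288)^2 = 2.48×10⁻⁵
[Ba²⁺] = 2.48×10⁻⁵ mol/L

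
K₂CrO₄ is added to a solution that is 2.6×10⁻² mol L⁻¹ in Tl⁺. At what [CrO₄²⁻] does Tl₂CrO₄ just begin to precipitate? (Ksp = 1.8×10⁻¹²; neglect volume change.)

2.7×10⁻⁹ M

Precipitation begins when Q = Ksp.
Tl₂CrO₄(s) ⇌ 2 Tl⁺(aq) + CrO₄²⁻(aq)
Ksp = [Tl⁺]^2[CrO₄²⁻] = [CrO₄²⁻](2.6×10⁻²)^2
[CrO₄²⁻] = 1.8×10⁻¹² / (2.6×10⁻²)^2 = 2.7×10⁻⁹
[CrO₄²⁻] = 2.7×10⁻⁹ mol L⁻¹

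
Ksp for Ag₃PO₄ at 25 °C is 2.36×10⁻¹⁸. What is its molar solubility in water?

1.72×10⁻⁵ M

Ag₃PO₄(s) ⇌ 3 Ag⁺(aq) + PO₄³⁻(aq)
For each mole of Ag₃PO₄ that dissolves per liter, [Ag⁺] = 3s and [PO₄³⁻] = s; let s denote this solubility.
Ksp = [Ag⁺]^3[PO₄³⁻] = (3s)^3 · s = 27s^4
27s^4 = 2.36×10⁻¹⁸  ⇒  s^4 = 8.74×10⁻²⁰
s = 1.72×10⁻⁵ M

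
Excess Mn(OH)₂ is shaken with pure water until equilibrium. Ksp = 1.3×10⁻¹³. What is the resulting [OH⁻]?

Mn(OH)₂(s) ⇌ Mn²⁺(aq) + 2 OH⁻(aq)
Let s be the molar solubility. Then [Mn²⁺] = s and [OH⁻] = 2s.
Ksp = [Mn²⁺][OH⁻]^2 = s · (2s)^2 = 4s^3 = 1.3×10⁻¹³
s = 3.2×10⁻⁵ mol L⁻¹
[OH⁻] = 2s = 6.4×10⁻⁵ mol L⁻¹

6.4×10⁻⁵ M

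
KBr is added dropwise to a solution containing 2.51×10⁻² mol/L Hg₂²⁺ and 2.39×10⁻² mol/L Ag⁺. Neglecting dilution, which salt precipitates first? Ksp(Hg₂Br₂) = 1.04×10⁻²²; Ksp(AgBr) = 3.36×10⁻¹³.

AgBr

A salt starts to precipitate once the ion product Q reaches its Ksp.
For Hg₂Br₂: [Br⁻] = (Ksp/[Hg₂²⁺])^(1/2) = 6.44×10⁻¹¹ mol/L
For AgBr: [Br⁻] = (Ksp/[Ag⁺]) = 1.41×10⁻¹¹ mol/L
Since AgBr needs less Br⁻ to reach saturation, it precipitates first.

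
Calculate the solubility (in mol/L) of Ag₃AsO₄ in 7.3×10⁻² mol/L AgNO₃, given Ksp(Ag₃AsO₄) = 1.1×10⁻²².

2.8×10⁻¹⁹ M

Ag₃AsO₄(s) ⇌ 3 Ag⁺(aq) + AsO₄³⁻(aq)
With Ag⁺ already at 7.3×10⁻² mol/L and s small, take [Ag⁺] ≈ 7.3×10⁻² mol/L and [AsO₄³⁻] = s.
Ksp = [Ag⁺]^3[AsO₄³⁻] = (7.3×10⁻²)^3s
s = 1.1×10⁻²² / (7.3×10⁻²)^3 = 2.8×10⁻¹⁹
s = 2.8×10⁻¹⁹ mol/L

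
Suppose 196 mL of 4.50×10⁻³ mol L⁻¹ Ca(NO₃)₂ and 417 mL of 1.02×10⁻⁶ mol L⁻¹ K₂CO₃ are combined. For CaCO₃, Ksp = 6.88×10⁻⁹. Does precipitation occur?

No

The combined volume is 613 mL.
[Ca²⁺] = (4.50×10⁻³)(196)/613 = 1.44×10⁻³ mol L⁻¹
[CO₃²⁻] = (1.02×10⁻⁶)(417)/613 = 6.94×10⁻⁷ mol L⁻¹
Q = [Ca²⁺][CO₃²⁻] = 9.98×10⁻¹⁰
Q < Ksp (9.98×10⁻¹⁰ vs 6.88×10⁻⁹); the solution remains unsaturated and no precipitate forms.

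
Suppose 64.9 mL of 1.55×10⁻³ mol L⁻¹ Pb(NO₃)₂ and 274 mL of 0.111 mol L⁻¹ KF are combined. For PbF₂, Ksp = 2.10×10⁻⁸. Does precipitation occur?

The combined volume is 338.9 mL.
[Pb²⁺] = (1.55×10⁻³)(64.9)/338.9 = 2.97×10⁻⁴ mol L⁻¹
[F⁻] = (0.111)(274)/338.9 = 8.97×10⁻² mol L⁻¹
Q = [Pb²⁺][F⁻]^2 = 2.39×10⁻⁶
Since Q (2.39×10⁻⁶) exceeds Ksp (2.10×10⁻⁸), PbF₂ will precipitate.

Yes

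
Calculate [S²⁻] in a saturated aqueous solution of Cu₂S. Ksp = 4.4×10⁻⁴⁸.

1.0×10⁻¹⁶ M

Cu₂S(s) ⇌ 2 Cu⁺(aq) + S²⁻(aq)
Call the molar solubility s, so that [Cu⁺] = 2s and [S²⁻] = s.
Ksp = [Cu⁺]^2[S²⁻] = (2s)^2 · s = 4s^3 = 4.4×10⁻⁴⁸
s = 1.0×10⁻¹⁶ mol L⁻¹
[S²⁻] = s = 1.0×10⁻¹⁶ mol L⁻¹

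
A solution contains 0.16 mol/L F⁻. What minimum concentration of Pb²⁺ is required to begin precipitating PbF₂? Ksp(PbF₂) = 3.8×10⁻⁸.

1.5×10⁻⁶ M

Precipitation of each salt begins when its ion product equals Ksp.
PbF₂(s) ⇌ Pb²⁺(aq) + 2 F⁻(aq)
Ksp = [Pb²⁺][F⁻]^2 = [Pb²⁺](0.16)^2
[Pb²⁺] = 3.8×10⁻⁸ / (0.16)^2 = 1.5×10⁻⁶
[Pb²⁺] = 1.5×10⁻⁶ mol/L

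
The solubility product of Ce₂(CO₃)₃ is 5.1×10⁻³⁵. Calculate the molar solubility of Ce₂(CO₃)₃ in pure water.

Ce₂(CO₃)₃(s) ⇌ 2 Ce³⁺(aq) + 3 CO₃²⁻(aq)
For each mole of Ce₂(CO₃)₃ that dissolves per liter, [Ce³⁺] = 2s and [CO₃²⁻] = 3s; let s denote this solubility.
Ksp = [Ce³⁺]^2[CO₃²⁻]^3 = (2s)^2 · (3s)^3 = 108s^5
108s^5 = 5.1×10⁻³⁵  ⇒  s^5 = 4.7×10⁻³⁷
Taking the 5th root, s = 5.4×10⁻⁸ mol/L.

5.4×10⁻⁸ M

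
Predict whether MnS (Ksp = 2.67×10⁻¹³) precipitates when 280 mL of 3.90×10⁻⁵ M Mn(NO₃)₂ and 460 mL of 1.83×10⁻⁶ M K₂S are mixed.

After mixing, V = 280 mL + 460 mL = 740 mL.
[Mn²⁺] = (3.90×10⁻⁵)(280)/740 = 1.48×10⁻⁵ M
[S²⁻] = (1.83×10⁻⁶)(460)/740 = 1.14×10⁻⁶ M
Q = [Mn²⁺][S²⁻] = 1.68×10⁻¹¹
Because Q > Ksp (1.68×10⁻¹¹ vs 2.67×10⁻¹³), a precipitate of MnS forms.

Yes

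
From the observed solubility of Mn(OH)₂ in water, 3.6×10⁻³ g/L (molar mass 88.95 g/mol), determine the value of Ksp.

Convert to molarity: s = 3.6×10⁻³ / 88.95 = 4.047×10⁻⁵ mol/L
Mn(OH)₂(s) ⇌ Mn²⁺(aq) + 2 OH⁻(aq)
Call the molar solubility s, so that [Mn²⁺] = s and [OH⁻] = 2s.
Ksp = [Mn²⁺][OH⁻]^2 = s · (2s)^2 = 4s^3
Ksp = 4 × (4.047×10⁻⁵)^3 = 2.7×10⁻¹³

Ksp = 2.7×10⁻¹³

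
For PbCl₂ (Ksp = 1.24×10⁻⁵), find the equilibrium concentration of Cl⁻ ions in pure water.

2.92×10⁻² M

PbCl₂(s) ⇌ Pb²⁺(aq) + 2 Cl⁻(aq)
Let s be the molar solubility. Then [Pb²⁺] = s and [Cl⁻] = 2s.
Ksp = [Pb²⁺][Cl⁻]^2 = s · (2s)^2 = 4s^3 = 1.24×10⁻⁵
s = 1.46×10⁻² mol/L
[Cl⁻] = 2s = 2.92×10⁻² mol/L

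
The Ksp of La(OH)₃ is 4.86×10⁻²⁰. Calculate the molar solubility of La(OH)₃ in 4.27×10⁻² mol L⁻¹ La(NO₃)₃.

3.48×10⁻⁷ M

La(OH)₃(s) ⇌ La³⁺(aq) + 3 OH⁻(aq)
With La³⁺ already at 4.27×10⁻² mol L⁻¹ and s small, take [La³⁺] ≈ 4.27×10⁻² mol L⁻¹ and [OH⁻] = 3s.
Ksp = [La³⁺][OH⁻]^3 = (4.27×10⁻²)(3s)^3
(3s)^3 = 4.86×10⁻²⁰ / (4.27×10⁻²) = 1.14×10⁻¹⁸
s = 3.48×10⁻⁷ mol L⁻¹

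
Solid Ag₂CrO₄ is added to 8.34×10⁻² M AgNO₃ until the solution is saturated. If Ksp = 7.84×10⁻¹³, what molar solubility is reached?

1.13×10⁻¹⁰ M

Ag₂CrO₄(s) ⇌ 2 Ag⁺(aq) + CrO₄²⁻(aq)
The solution already contains Ag⁺ at 8.34×10⁻² M. Let s be the molar solubility of Ag₂CrO₄.
[Ag⁺] ≈ 8.34×10⁻² M (common ion dominates); [CrO₄²⁻] = s.
Ksp = [Ag⁺]^2[CrO₄²⁻] = (8.34×10⁻²)^2s
s = 7.84×10⁻¹³ / (8.34×10⁻²)^2 = 1.13×10⁻¹⁰
s = 1.13×10⁻¹⁰ M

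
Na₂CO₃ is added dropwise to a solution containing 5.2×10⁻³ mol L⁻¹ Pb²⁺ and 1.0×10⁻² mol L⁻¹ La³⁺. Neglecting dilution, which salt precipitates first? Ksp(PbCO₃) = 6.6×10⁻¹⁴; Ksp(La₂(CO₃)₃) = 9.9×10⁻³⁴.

PbCO₃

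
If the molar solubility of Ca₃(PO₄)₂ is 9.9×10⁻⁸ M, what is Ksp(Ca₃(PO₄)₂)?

Ksp = 1.0×10⁻³³

Ca₃(PO₄)₂(s) ⇌ 3 Ca²⁺(aq) + 2 PO₄³⁻(aq)
If s mol/L of Ca₃(PO₄)₂ dissolves, [Ca²⁺] = 3s and [PO₄³⁻] = 2s.
Ksp = [Ca²⁺]^3[PO₄³⁻]^2 = (3s)^3 · (2s)^2 = 108s^5
Ksp = 108 × (9.9×10⁻⁸)^5 = 1.0×10⁻³³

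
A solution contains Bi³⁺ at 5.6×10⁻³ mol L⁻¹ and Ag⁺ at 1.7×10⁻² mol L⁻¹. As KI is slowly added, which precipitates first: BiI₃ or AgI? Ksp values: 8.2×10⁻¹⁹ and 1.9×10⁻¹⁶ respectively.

AgI

Precipitation begins when Q = Ksp.
For BiI₃: [I⁻] = (Ksp/[Bi³⁺])^(1/3) = 5.3×10⁻⁶ mol L⁻¹
For AgI: [I⁻] = (Ksp/[Ag⁺]) = 1.1×10⁻¹⁴ mol L⁻¹
The smaller threshold [I⁻] is reached first, so AgI precipitates first.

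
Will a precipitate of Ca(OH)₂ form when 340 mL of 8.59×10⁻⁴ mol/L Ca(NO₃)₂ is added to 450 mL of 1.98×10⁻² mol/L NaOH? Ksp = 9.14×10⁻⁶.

The combined volume is 790 mL.
[Ca²⁺] = (8.59×10⁻⁴)(340)/790 = 3.70×10⁻⁴ mol/L
[OH⁻] = (1.98×10⁻²)(450)/790 = 1.13×10⁻² mol/L
Q = [Ca²⁺][OH⁻]^2 = 4.70×10⁻⁸
Since Q (4.70×10⁻⁸) is less than Ksp (9.14×10⁻⁶), no Ca(OH)₂ precipitates.

No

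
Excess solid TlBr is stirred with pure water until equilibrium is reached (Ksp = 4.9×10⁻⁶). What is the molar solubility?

TlBr(s) ⇌ Tl⁺(aq) + Br⁻(aq)
With molar solubility s: [Tl⁺] = s, [Br⁻] = s.
Ksp = [Tl⁺][Br⁻] = s · s = s^2
s^2 = 4.9×10⁻⁶
Taking the 2nd root, s = 2.2×10⁻³ M.

2.2×10⁻³ M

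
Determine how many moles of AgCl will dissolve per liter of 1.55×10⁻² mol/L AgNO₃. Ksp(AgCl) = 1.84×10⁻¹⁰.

AgCl(s) ⇌ Ag⁺(aq) + Cl⁻(aq)
Let s be the solubility of AgCl here. The common ion gives [Ag⁺] ≈ 1.55×10⁻² mol/L, and [Cl⁻] = s.
Ksp = [Ag⁺][Cl⁻] = (1.55×10⁻²)s
s = 1.84×10⁻¹⁰ / (1.55×10⁻²) = 1.19×10⁻⁸
s = 1.19×10⁻⁸ mol/L

1.19×10⁻⁸ M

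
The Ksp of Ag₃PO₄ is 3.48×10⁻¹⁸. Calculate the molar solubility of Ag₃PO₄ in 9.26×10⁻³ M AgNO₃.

4.38×10⁻¹² M

Ag₃PO₄(s) ⇌ 3 Ag⁺(aq) + PO₄³⁻(aq)
Ag⁺ is already present at 9.26×10⁻³ M. If s mol/L of Ag₃PO₄ dissolves, [PO₄³⁻] = s while [Ag⁺] ≈ 9.26×10⁻³ M.
Ksp = [Ag⁺]^3[PO₄³⁻] = (9.26×10⁻³)^3s
s = 3.48×10⁻¹⁸ / (9.26×10⁻³)^3 = 4.38×10⁻¹²
s = 4.38×10⁻¹² M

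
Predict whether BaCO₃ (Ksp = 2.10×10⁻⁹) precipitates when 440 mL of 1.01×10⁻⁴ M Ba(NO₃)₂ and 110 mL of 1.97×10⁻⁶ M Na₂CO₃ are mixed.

After mixing, V = 440 mL + 110 mL = 550 mL.
[Ba²⁺] = (1.01×10⁻⁴)(440)/550 = 8.08×10⁻⁵ M
[CO₃²⁻] = (1.97×10⁻⁶)(110)/550 = 3.94×10⁻⁷ M
Q = [Ba²⁺][CO₃²⁻] = 3.18×10⁻¹¹
Q < Ksp (3.18×10⁻¹¹ vs 2.10×10⁻⁹); the solution remains unsaturated and no precipitate forms.

No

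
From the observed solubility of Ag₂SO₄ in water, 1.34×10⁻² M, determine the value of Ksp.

Ag₂SO₄(s) ⇌ 2 Ag⁺(aq) + SO₄²⁻(aq)
For each mole of Ag₂SO₄ that dissolves per liter, [Ag⁺] = 2s and [SO₄²⁻] = s; let s denote this solubility.
Ksp = [Ag⁺]^2[SO₄²⁻] = (2s)^2 · s = 4s^3
Ksp = 4 × (1.34×10⁻²)^3 = 9.62×10⁻⁶

Ksp = 9.62×10⁻⁶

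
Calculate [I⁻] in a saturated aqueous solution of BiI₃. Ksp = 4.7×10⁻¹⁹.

BiI₃(s) ⇌ Bi³⁺(aq) + 3 I⁻(aq)
For each mole of BiI₃ that dissolves per liter, [Bi³⁺] = s and [I⁻] = 3s; let s denote this solubility.
Ksp = [Bi³⁺][I⁻]^3 = s · (3s)^3 = 27s^4 = 4.7×10⁻¹⁹
s = 1.1×10⁻⁵ mol L⁻¹
[I⁻] = 3s = 3.4×10⁻⁵ mol L⁻¹

3.4×10⁻⁵ M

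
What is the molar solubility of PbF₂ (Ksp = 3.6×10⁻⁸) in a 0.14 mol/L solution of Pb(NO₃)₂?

2.5×10⁻⁴ M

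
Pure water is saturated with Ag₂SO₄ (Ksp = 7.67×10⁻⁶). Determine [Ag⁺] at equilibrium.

Ag₂SO₄(s) ⇌ 2 Ag⁺(aq) + SO₄²⁻(aq)
Call the molar solubility s, so that [Ag⁺] = 2s and [SO₄²⁻] = s.
Ksp = [Ag⁺]^2[SO₄²⁻] = (2s)^2 · s = 4s^3 = 7.67×10⁻⁶
s = 1.24×10⁻² mol L⁻¹
[Ag⁺] = 2s = 2.48×10⁻² mol L⁻¹

2.48×10⁻² M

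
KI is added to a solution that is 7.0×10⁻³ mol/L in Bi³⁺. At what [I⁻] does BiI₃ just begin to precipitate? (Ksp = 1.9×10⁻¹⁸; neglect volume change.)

6.5×10⁻⁶ M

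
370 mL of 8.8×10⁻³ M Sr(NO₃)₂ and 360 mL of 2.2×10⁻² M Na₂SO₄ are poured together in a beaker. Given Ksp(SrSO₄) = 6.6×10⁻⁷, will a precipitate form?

Yes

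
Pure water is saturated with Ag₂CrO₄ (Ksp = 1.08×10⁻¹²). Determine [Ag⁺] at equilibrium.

1.29×10⁻⁴ M

Ag₂CrO₄(s) ⇌ 2 Ag⁺(aq) + CrO₄²⁻(aq)
With molar solubility s: [Ag⁺] = 2s, [CrO₄²⁻] = s.
Ksp = [Ag⁺]^2[CrO₄²⁻] = (2s)^2 · s = 4s^3 = 1.08×10⁻¹²
s = 6.46×10⁻⁵ M
[Ag⁺] = 2s = 1.29×10⁻⁴ M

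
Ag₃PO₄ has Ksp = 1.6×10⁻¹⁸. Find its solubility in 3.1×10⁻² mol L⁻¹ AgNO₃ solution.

Ag₃PO₄(s) ⇌ 3 Ag⁺(aq) + PO₄³⁻(aq)
Let s be the solubility of Ag₃PO₄ here. The common ion gives [Ag⁺] ≈ 3.1×10⁻² mol L⁻¹, and [PO₄³⁻] = s.
Ksp = [Ag⁺]^3[PO₄³⁻] = (3.1×10⁻²)^3s
s = 1.6×10⁻¹⁸ / (3.1×10⁻²)^3 = 5.4×10⁻¹⁴
s = 5.4×10⁻¹⁴ mol L⁻¹

5.4×10⁻¹⁴ M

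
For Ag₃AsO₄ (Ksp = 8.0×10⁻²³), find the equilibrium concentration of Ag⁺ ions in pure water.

3.9×10⁻⁶ M

Ag₃AsO₄(s) ⇌ 3 Ag⁺(aq) + AsO₄³⁻(aq)
Call the molar solubility s, so that [Ag⁺] = 3s and [AsO₄³⁻] = s.
Ksp = [Ag⁺]^3[AsO₄³⁻] = (3s)^3 · s = 27s^4 = 8.0×10⁻²³
s = 1.3×10⁻⁶ mol/L
[Ag⁺] = 3s = 3.9×10⁻⁶ mol/L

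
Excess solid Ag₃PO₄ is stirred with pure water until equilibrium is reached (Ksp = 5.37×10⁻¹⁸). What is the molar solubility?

2.11×10⁻⁵ M

Ag₃PO₄(s) ⇌ 3 Ag⁺(aq) + PO₄³⁻(aq)
For each mole of Ag₃PO₄ that dissolves per liter, [Ag⁺] = 3s and [PO₄³⁻] = s; let s denote this solubility.
Ksp = [Ag⁺]^3[PO₄³⁻] = (3s)^3 · s = 27s^4
27s^4 = 5.37×10⁻¹⁸  ⇒  s^4 = 1.99×10⁻¹⁹
s = 2.11×10⁻⁵ mol/L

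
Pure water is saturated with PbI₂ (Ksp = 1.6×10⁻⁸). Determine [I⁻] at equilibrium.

3.2×10⁻³ M

PbI₂(s) ⇌ Pb²⁺(aq) + 2 I⁻(aq)
For each mole of PbI₂ that dissolves per liter, [Pb²⁺] = s and [I⁻] = 2s; let s denote this solubility.
Ksp = [Pb²⁺][I⁻]^2 = s · (2s)^2 = 4s^3 = 1.6×10⁻⁸
s = 1.6×10⁻³ mol/L
[I⁻] = 2s = 3.2×10⁻³ mol/L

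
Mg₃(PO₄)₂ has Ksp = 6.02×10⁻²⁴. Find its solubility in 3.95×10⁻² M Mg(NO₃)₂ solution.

Mg₃(PO₄)₂(s) ⇌ 3 Mg²⁺(aq) + 2 PO₄³⁻(aq)
The solution already contains Mg²⁺ at 3.95×10⁻² M. Let s be the molar solubility of Mg₃(PO₄)₂.
[Mg²⁺] ≈ 3.95×10⁻² M (common ion dominates); [PO₄³⁻] = 2s.
Ksp = [Mg²⁺]^3[PO₄³⁻]^2 = (3.95×10⁻²)^3(2s)^2
(2s)^2 = 6.02×10⁻²⁴ / (3.95×10⁻²)^3 = 9.77×10⁻²⁰
s = 1.56×10⁻¹⁰ M

1.56×10⁻¹⁰ M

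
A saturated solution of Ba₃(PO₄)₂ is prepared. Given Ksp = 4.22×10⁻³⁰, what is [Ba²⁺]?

1.57×10⁻⁶ M

Ba₃(PO₄)₂(s) ⇌ 3 Ba²⁺(aq) + 2 PO₄³⁻(aq)
Call the molar solubility s, so that [Ba²⁺] = 3s and [PO₄³⁻] = 2s.
Ksp = [Ba²⁺]^3[PO₄³⁻]^2 = (3s)^3 · (2s)^2 = 108s^5 = 4.22×10⁻³⁰
s = 5.23×10⁻⁷ mol/L
[Ba²⁺] = 3s = 1.57×10⁻⁶ mol/L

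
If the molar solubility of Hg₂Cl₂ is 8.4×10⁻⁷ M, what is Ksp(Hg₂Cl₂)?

Ksp = 2.4×10⁻¹⁸

Hg₂Cl₂(s) ⇌ Hg₂²⁺(aq) + 2 Cl⁻(aq)
Let s be the molar solubility. Then [Hg₂²⁺] = s and [Cl⁻] = 2s.
Ksp = [Hg₂²⁺][Cl⁻]^2 = s · (2s)^2 = 4s^3
Ksp = 4 × (8.4×10⁻⁷)^3 = 2.4×10⁻¹⁸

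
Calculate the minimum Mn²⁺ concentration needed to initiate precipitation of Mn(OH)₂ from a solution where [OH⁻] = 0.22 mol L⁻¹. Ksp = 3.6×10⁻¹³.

7.4×10⁻¹² M

The threshold for precipitation is Q = Ksp.
Mn(OH)₂(s) ⇌ Mn²⁺(aq) + 2 OH⁻(aq)
Ksp = [Mn²⁺][OH⁻]^2 = [Mn²⁺](0.22)^2
[Mn²⁺] = 3.6×10⁻¹³ / (0.22)^2 = 7.4×10⁻¹²
[Mn²⁺] = 7.4×10⁻¹² mol L⁻¹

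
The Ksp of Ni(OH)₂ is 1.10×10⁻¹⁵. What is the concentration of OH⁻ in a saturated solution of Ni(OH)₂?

Ni(OH)₂(s) ⇌ Ni²⁺(aq) + 2 OH⁻(aq)
Call the molar solubility s, so that [Ni²⁺] = s and [OH⁻] = 2s.
Ksp = [Ni²⁺][OH⁻]^2 = s · (2s)^2 = 4s^3 = 1.10×10⁻¹⁵
s = 6.50×10⁻⁶ M
[OH⁻] = 2s = 1.30×10⁻⁵ M

1.30×10⁻⁵ M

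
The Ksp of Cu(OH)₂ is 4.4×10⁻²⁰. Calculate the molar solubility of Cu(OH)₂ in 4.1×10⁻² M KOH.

Cu(OH)₂(s) ⇌ Cu²⁺(aq) + 2 OH⁻(aq)
OH⁻ is already present at 4.1×10⁻² M. If s mol/L of Cu(OH)₂ dissolves, [Cu²⁺] = s while [OH⁻] ≈ 4.1×10⁻² M.
Ksp = [Cu²⁺][OH⁻]^2 = s(4.1×10⁻²)^2
s = 4.4×10⁻²⁰ / (4.1×10⁻²)^2 = 2.6×10⁻¹⁷
s = 2.6×10⁻¹⁷ M

2.6×10⁻¹⁷ M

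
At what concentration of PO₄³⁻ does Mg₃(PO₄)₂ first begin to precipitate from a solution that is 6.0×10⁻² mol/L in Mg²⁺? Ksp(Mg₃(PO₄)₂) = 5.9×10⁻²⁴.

Precipitation of each salt begins when its ion product equals Ksp.
Mg₃(PO₄)₂(s) ⇌ 3 Mg²⁺(aq) + 2 PO₄³⁻(aq)
Ksp = [Mg²⁺]^3[PO₄³⁻]^2 = [PO₄³⁻]^2(6.0×10⁻²)^3
[PO₄³⁻]^2 = 5.9×10⁻²⁴ / (6.0×10⁻²)^3 = 2.7×10⁻²⁰
[PO₄³⁻] = 1.7×10⁻¹⁰ mol/L

1.7×10⁻¹⁰ M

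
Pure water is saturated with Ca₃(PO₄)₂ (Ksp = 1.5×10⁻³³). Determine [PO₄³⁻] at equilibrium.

Ca₃(PO₄)₂(s) ⇌ 3 Ca²⁺(aq) + 2 PO₄³⁻(aq)
With molar solubility s: [Ca²⁺] = 3s, [PO₄³⁻] = 2s.
Ksp = [Ca²⁺]^3[PO₄³⁻]^2 = (3s)^3 · (2s)^2 = 108s^5 = 1.5×10⁻³³
s = 1.1×10⁻⁷ M
[PO₄³⁻] = 2s = 2.1×10⁻⁷ M

2.1×10⁻⁷ M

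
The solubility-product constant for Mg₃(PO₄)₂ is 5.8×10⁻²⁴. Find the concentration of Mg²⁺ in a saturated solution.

2.6×10⁻⁵ M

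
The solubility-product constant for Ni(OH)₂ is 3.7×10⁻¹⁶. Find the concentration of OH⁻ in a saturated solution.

9.0×10⁻⁶ M

Ni(OH)₂(s) ⇌ Ni²⁺(aq) + 2 OH⁻(aq)
With molar solubility s: [Ni²⁺] = s, [OH⁻] = 2s.
Ksp = [Ni²⁺][OH⁻]^2 = s · (2s)^2 = 4s^3 = 3.7×10⁻¹⁶
s = 4.5×10⁻⁶ mol/L
[OH⁻] = 2s = 9.0×10⁻⁶ mol/L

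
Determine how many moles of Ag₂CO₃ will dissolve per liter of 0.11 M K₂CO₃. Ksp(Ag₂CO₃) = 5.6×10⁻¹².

Ag₂CO₃(s) ⇌ 2 Ag⁺(aq) + CO₃²⁻(aq)
CO₃²⁻ is already present at 0.11 M. If s mol/L of Ag₂CO₃ dissolves, [Ag⁺] = 2s while [CO₃²⁻] ≈ 0.11 M.
Ksp = [Ag⁺]^2[CO₃²⁻] = (2s)^2(0.11)
(2s)^2 = 5.6×10⁻¹² / (0.11) = 5.1×10⁻¹¹
s = 3.6×10⁻⁶ M

3.6×10⁻⁶ M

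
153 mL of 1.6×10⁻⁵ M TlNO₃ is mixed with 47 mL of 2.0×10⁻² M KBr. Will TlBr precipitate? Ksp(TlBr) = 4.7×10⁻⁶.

No

After mixing, V = 153 mL + 47 mL = 200 mL.
[Tl⁺] = (1.6×10⁻⁵)(153)/200 = 1.2×10⁻⁵ M
[Br⁻] = (2.0×10⁻²)(47)/200 = 4.7×10⁻³ M
Q = [Tl⁺][Br⁻] = 5.8×10⁻⁸
Since Q (5.8×10⁻⁸) is less than Ksp (4.7×10⁻⁶), no TlBr precipitates.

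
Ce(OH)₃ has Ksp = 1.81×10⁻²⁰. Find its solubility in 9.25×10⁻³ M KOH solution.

2.29×10⁻¹⁴ M

Ce(OH)₃(s) ⇌ Ce³⁺(aq) + 3 OH⁻(aq)
The solution already contains OH⁻ at 9.25×10⁻³ M. Let s be the molar solubility of Ce(OH)₃.
[OH⁻] ≈ 9.25×10⁻³ M (common ion dominates); [Ce³⁺] = s.
Ksp = [Ce³⁺][OH⁻]^3 = s(9.25×10⁻³)^3
s = 1.81×10⁻²⁰ / (9.25×10⁻³)^3 = 2.29×10⁻¹⁴
s = 2.29×10⁻¹⁴ M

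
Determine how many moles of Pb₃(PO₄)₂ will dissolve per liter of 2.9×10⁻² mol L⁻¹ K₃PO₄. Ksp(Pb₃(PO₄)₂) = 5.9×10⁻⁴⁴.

1.4×10⁻¹⁴ M

Pb₃(PO₄)₂(s) ⇌ 3 Pb²⁺(aq) + 2 PO₄³⁻(aq)
Let s be the solubility of Pb₃(PO₄)₂ here. The common ion gives [PO₄³⁻] ≈ 2.9×10⁻² mol L⁻¹, and [Pb²⁺] = 3s.
Ksp = [Pb²⁺]^3[PO₄³⁻]^2 = (3s)^3(2.9×10⁻²)^2
(3s)^3 = 5.9×10⁻⁴⁴ / (2.9×10⁻²)^2 = 7.0×10⁻⁴¹
s = 1.4×10⁻¹⁴ mol L⁻¹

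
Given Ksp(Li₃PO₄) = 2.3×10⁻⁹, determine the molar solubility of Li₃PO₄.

3.0×10⁻³ M

Li₃PO₄(s) ⇌ 3 Li⁺(aq) + PO₄³⁻(aq)
Call the molar solubility s, so that [Li⁺] = 3s and [PO₄³⁻] = s.
Ksp = [Li⁺]^3[PO₄³⁻] = (3s)^3 · s = 27s^4
27s^4 = 2.3×10⁻⁹  ⇒  s^4 = 8.5×10⁻¹¹
s = (8.5×10⁻¹¹)^(1/4) = 3.0×10⁻³ mol L⁻¹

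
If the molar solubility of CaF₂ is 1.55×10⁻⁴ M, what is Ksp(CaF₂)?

Ksp = 1.49×10⁻¹¹

CaF₂(s) ⇌ Ca²⁺(aq) + 2 F⁻(aq)
For each mole of CaF₂ that dissolves per liter, [Ca²⁺] = s and [F⁻] = 2s; let s denote this solubility.
Ksp = [Ca²⁺][F⁻]^2 = s · (2s)^2 = 4s^3
Ksp = 4 × (1.55×10⁻⁴)^3 = 1.49×10⁻¹¹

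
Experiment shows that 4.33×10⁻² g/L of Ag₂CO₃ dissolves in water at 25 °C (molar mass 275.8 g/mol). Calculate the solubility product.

Ksp = 1.55×10⁻¹¹

Convert to molarity: s = 4.33×10⁻² / 275.8 = 1.5700×10⁻⁴ mol/L
Ag₂CO₃(s) ⇌ 2 Ag⁺(aq) + CO₃²⁻(aq)
If s mol/L of Ag₂CO₃ dissolves, [Ag⁺] = 2s and [CO₃²⁻] = s.
Ksp = [Ag⁺]^2[CO₃²⁻] = (2s)^2 · s = 4s^3
Ksp = 4 × (1.5700×10⁻⁴)^3 = 1.55×10⁻¹¹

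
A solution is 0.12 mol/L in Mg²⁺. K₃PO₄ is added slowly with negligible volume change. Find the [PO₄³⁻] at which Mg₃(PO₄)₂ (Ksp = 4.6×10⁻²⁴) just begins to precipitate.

5.2×10⁻¹¹ M

Precipitation begins when Q = Ksp.
Mg₃(PO₄)₂(s) ⇌ 3 Mg²⁺(aq) + 2 PO₄³⁻(aq)
Ksp = [Mg²⁺]^3[PO₄³⁻]^2 = [PO₄³⁻]^2(0.12)^3
[PO₄³⁻]^2 = 4.6×10⁻²⁴ / (0.12)^3 = 2.7×10⁻²¹
[PO₄³⁻] = 5.2×10⁻¹¹ mol/L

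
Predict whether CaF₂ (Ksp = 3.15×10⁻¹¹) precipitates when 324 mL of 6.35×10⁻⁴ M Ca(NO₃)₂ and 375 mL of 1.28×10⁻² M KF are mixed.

Yes

After mixing, V = 324 mL + 375 mL = 699 mL.
[Ca²⁺] = (6.35×10⁻⁴)(324)/699 = 2.94×10⁻⁴ M
[F⁻] = (1.28×10⁻²)(375)/699 = 6.87×10⁻³ M
Q = [Ca²⁺][F⁻]^2 = 1.39×10⁻⁸
Q = 1.39×10⁻⁸ > Ksp = 3.15×10⁻¹¹, so the solution is supersaturated and CaF₂ precipitates.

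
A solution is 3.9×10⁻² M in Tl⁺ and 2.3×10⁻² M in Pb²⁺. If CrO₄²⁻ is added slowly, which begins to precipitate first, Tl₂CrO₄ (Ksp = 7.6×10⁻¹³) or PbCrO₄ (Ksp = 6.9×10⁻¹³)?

Precipitation of each salt begins when its ion product equals Ksp.
For Tl₂CrO₄: [CrO₄²⁻] = (Ksp/[Tl⁺]^2) = 5.0×10⁻¹⁰ M
For PbCrO₄: [CrO₄²⁻] = (Ksp/[Pb²⁺]) = 3.0×10⁻¹¹ M
The smaller threshold [CrO₄²⁻] is reached first, so PbCrO₄ precipitates first.

PbCrO₄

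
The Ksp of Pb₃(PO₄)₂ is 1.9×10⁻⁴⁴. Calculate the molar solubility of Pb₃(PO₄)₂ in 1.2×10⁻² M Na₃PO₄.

1.7×10⁻¹⁴ M

Pb₃(PO₄)₂(s) ⇌ 3 Pb²⁺(aq) + 2 PO₄³⁻(aq)
PO₄³⁻ is already present at 1.2×10⁻² M. If s mol/L of Pb₃(PO₄)₂ dissolves, [Pb²⁺] = 3s while [PO₄³⁻] ≈ 1.2×10⁻² M.
Ksp = [Pb²⁺]^3[PO₄³⁻]^2 = (3s)^3(1.2×10⁻²)^2
(3s)^3 = 1.9×10⁻⁴⁴ / (1.2×10⁻²)^2 = 1.3×10⁻⁴⁰
s = 1.7×10⁻¹⁴ M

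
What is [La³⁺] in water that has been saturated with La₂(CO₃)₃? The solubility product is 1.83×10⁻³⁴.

1.40×10⁻⁷ M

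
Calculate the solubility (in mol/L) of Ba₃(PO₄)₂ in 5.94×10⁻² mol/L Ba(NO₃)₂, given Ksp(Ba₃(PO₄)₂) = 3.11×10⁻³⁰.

Ba₃(PO₄)₂(s) ⇌ 3 Ba²⁺(aq) + 2 PO₄³⁻(aq)
The solution already contains Ba²⁺ at 5.94×10⁻² mol/L. Let s be the molar solubility of Ba₃(PO₄)₂.
[Ba²⁺] ≈ 5.94×10⁻² mol/L (common ion dominates); [PO₄³⁻] = 2s.
Ksp = [Ba²⁺]^3[PO₄³⁻]^2 = (5.94×10⁻²)^3(2s)^2
(2s)^2 = 3.11×10⁻³⁰ / (5.94×10⁻²)^3 = 1.48×10⁻²⁶
s = 6.09×10⁻¹⁴ mol/L

6.09×10⁻¹⁴ M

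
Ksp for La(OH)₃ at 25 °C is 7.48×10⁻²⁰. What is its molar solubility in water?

7.25×10⁻⁶ M

La(OH)₃(s) ⇌ La³⁺(aq) + 3 OH⁻(aq)
For each mole of La(OH)₃ that dissolves per liter, [La³⁺] = s and [OH⁻] = 3s; let s denote this solubility.
Ksp = [La³⁺][OH⁻]^3 = s · (3s)^3 = 27s^4
27s^4 = 7.48×10⁻²⁰  ⇒  s^4 = 2.77×10⁻²¹
Taking the 4th root, s = 7.25×10⁻⁶ M.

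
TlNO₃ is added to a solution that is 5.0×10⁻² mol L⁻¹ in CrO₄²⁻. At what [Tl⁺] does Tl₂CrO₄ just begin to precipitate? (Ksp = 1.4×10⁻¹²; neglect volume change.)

5.3×10⁻⁶ M

A salt starts to precipitate once the ion product Q reaches its Ksp.
Tl₂CrO₄(s) ⇌ 2 Tl⁺(aq) + CrO₄²⁻(aq)
Ksp = [Tl⁺]^2[CrO₄²⁻] = [Tl⁺]^2(5.0×10⁻²)
[Tl⁺]^2 = 1.4×10⁻¹² / (5.0×10⁻²) = 2.8×10⁻¹¹
[Tl⁺] = 5.3×10⁻⁶ mol L⁻¹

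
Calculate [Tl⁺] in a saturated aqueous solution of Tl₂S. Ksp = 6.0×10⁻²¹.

Tl₂S(s) ⇌ 2 Tl⁺(aq) + S²⁻(aq)
Let s be the molar solubility. Then [Tl⁺] = 2s and [S²⁻] = s.
Ksp = [Tl⁺]^2[S²⁻] = (2s)^2 · s = 4s^3 = 6.0×10⁻²¹
s = 1.1×10⁻⁷ M
[Tl⁺] = 2s = 2.3×10⁻⁷ M

2.3×10⁻⁷ M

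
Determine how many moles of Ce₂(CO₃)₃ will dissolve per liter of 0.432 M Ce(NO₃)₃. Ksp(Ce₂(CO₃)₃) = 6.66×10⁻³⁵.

2.36×10⁻¹² M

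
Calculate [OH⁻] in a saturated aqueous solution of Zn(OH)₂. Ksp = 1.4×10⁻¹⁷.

3.0×10⁻⁶ M

Zn(OH)₂(s) ⇌ Zn²⁺(aq) + 2 OH⁻(aq)
With molar solubility s: [Zn²⁺] = s, [OH⁻] = 2s.
Ksp = [Zn²⁺][OH⁻]^2 = s · (2s)^2 = 4s^3 = 1.4×10⁻¹⁷
s = 1.5×10⁻⁶ M
[OH⁻] = 2s = 3.0×10⁻⁶ M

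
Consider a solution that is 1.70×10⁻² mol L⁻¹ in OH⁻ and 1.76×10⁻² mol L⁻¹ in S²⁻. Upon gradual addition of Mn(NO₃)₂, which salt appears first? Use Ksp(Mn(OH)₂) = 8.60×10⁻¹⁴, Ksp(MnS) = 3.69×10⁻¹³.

MnS

A salt starts to precipitate once the ion product Q reaches its Ksp.
For Mn(OH)₂: [Mn²⁺] = (Ksp/[OH⁻]^2) = 2.98×10⁻¹⁰ mol L⁻¹
For MnS: [Mn²⁺] = (Ksp/[S²⁻]) = 2.10×10⁻¹¹ mol L⁻¹
MnS requires the lower [Mn²⁺], so it precipitates first.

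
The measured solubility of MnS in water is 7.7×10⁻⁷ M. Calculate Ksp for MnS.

Ksp = 5.9×10⁻¹³

MnS(s) ⇌ Mn²⁺(aq) + S²⁻(aq)
For each mole of MnS that dissolves per liter, [Mn²⁺] = s and [S²⁻] = s; let s denote this solubility.
Ksp = [Mn²⁺][S²⁻] = s · s = s^2
Ksp = (7.7×10⁻⁷)^2 = 5.9×10⁻¹³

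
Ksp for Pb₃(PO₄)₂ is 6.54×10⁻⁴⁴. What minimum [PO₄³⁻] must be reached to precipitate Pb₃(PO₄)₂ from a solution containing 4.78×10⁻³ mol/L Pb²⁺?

7.74×10⁻¹⁹ M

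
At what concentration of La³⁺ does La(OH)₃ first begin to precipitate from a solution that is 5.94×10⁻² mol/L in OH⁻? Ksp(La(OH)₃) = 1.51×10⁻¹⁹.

The threshold for precipitation is Q = Ksp.
La(OH)₃(s) ⇌ La³⁺(aq) + 3 OH⁻(aq)
Ksp = [La³⁺][OH⁻]^3 = [La³⁺](5.94×10⁻²)^3
[La³⁺] = 1.51×10⁻¹⁹ / (5.94×10⁻²)^3 = 7.20×10⁻¹⁶
[La³⁺] = 7.20×10⁻¹⁶ mol/L

7.20×10⁻¹⁶ M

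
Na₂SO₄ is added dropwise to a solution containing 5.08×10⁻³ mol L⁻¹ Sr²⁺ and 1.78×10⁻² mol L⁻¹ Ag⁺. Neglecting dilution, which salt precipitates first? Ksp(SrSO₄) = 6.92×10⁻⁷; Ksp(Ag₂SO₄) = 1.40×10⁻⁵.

Precipitation begins when Q = Ksp.
For SrSO₄: [SO₄²⁻] = (Ksp/[Sr²⁺]) = 1.36×10⁻⁴ mol L⁻¹
For Ag₂SO₄: [SO₄²⁻] = (Ksp/[Ag⁺]^2) = 4.42×10⁻² mol L⁻¹
The smaller threshold [SO₄²⁻] is reached first, so SrSO₄ precipitates first.

SrSO₄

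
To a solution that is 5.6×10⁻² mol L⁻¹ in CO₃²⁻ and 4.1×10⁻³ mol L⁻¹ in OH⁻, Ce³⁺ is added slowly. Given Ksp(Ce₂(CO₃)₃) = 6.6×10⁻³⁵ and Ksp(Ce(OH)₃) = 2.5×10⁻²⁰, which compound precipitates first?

Precipitation of each salt begins when its ion product equals Ksp.
For Ce₂(CO₃)₃: [Ce³⁺] = (Ksp/[CO₃²⁻]^3)^(1/2) = 6.1×10⁻¹⁶ mol L⁻¹
For Ce(OH)₃: [Ce³⁺] = (Ksp/[OH⁻]^3) = 3.6×10⁻¹³ mol L⁻¹
The smaller threshold [Ce³⁺] is reached first, so Ce₂(CO₃)₃ precipitates first.

Ce₂(CO₃)₃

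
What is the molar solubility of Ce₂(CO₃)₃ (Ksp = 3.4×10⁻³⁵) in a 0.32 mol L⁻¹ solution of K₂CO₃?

1.6×10⁻¹⁷ M

Ce₂(CO₃)₃(s) ⇌ 2 Ce³⁺(aq) + 3 CO₃²⁻(aq)
With CO₃²⁻ already at 0.32 mol L⁻¹ and s small, take [CO₃²⁻] ≈ 0.32 mol L⁻¹ and [Ce³⁺] = 2s.
Ksp = [Ce³⁺]^2[CO₃²⁻]^3 = (2s)^2(0.32)^3
(2s)^2 = 3.4×10⁻³⁵ / (0.32)^3 = 1.0×10⁻³³
s = 1.6×10⁻¹⁷ mol L⁻¹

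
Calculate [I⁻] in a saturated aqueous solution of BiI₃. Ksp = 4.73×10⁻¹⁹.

3.45×10⁻⁵ M

BiI₃(s) ⇌ Bi³⁺(aq) + 3 I⁻(aq)
With molar solubility s: [Bi³⁺] = s, [I⁻] = 3s.
Ksp = [Bi³⁺][I⁻]^3 = s · (3s)^3 = 27s^4 = 4.73×10⁻¹⁹
s = 1.15×10⁻⁵ mol L⁻¹
[I⁻] = 3s = 3.45×10⁻⁵ mol L⁻¹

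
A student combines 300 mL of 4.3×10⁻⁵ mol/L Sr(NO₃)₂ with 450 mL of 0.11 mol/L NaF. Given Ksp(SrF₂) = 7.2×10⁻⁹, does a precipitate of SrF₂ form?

Yes

The combined volume is 750 mL.
[Sr²⁺] = (4.3×10⁻⁵)(300)/750 = 1.7×10⁻⁵ mol/L
[F⁻] = (0.11)(450)/750 = 6.6×10⁻² mol/L
Q = [Sr²⁺][F⁻]^2 = 7.5×10⁻⁸
Q = 7.5×10⁻⁸ > Ksp = 7.2×10⁻⁹, so the solution is supersaturated and SrF₂ precipitates.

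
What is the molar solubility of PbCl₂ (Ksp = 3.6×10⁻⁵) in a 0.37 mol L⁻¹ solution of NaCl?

PbCl₂(s) ⇌ Pb²⁺(aq) + 2 Cl⁻(aq)
Let s be the solubility of PbCl₂ here. The common ion gives [Cl⁻] ≈ 0.37 mol L⁻¹, and [Pb²⁺] = s.
Ksp = [Pb²⁺][Cl⁻]^2 = s(0.37)^2
s = 3.6×10⁻⁵ / (0.37)^2 = 2.6×10⁻⁴
s = 2.6×10⁻⁴ mol L⁻¹

2.6×10⁻⁴ M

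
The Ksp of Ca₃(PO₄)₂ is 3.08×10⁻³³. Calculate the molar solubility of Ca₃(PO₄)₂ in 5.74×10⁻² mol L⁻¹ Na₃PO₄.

3.26×10⁻¹¹ M

Ca₃(PO₄)₂(s) ⇌ 3 Ca²⁺(aq) + 2 PO₄³⁻(aq)
With PO₄³⁻ already at 5.74×10⁻² mol L⁻¹ and s small, take [PO₄³⁻] ≈ 5.74×10⁻² mol L⁻¹ and [Ca²⁺] = 3s.
Ksp = [Ca²⁺]^3[PO₄³⁻]^2 = (3s)^3(5.74×10⁻²)^2
(3s)^3 = 3.08×10⁻³³ / (5.74×10⁻²)^2 = 9.35×10⁻³¹
s = 3.26×10⁻¹¹ mol L⁻¹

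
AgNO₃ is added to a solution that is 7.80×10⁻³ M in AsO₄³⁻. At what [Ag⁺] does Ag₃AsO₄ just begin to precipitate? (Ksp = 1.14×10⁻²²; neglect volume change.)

A salt starts to precipitate once the ion product Q reaches its Ksp.
Ag₃AsO₄(s) ⇌ 3 Ag⁺(aq) + AsO₄³⁻(aq)
Ksp = [Ag⁺]^3[AsO₄³⁻] = [Ag⁺]^3(7.80×10⁻³)
[Ag⁺]^3 = 1.14×10⁻²² / (7.80×10⁻³) = 1.46×10⁻²⁰
[Ag⁺] = 2.44×10⁻⁷ M

2.44×10⁻⁷ M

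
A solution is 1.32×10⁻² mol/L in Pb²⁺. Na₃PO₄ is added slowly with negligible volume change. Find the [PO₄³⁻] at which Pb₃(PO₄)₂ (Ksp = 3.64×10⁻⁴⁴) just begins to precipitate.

1.26×10⁻¹⁹ M

Precipitation of each salt begins when its ion product equals Ksp.
Pb₃(PO₄)₂(s) ⇌ 3 Pb²⁺(aq) + 2 PO₄³⁻(aq)
Ksp = [Pb²⁺]^3[PO₄³⁻]^2 = [PO₄³⁻]^2(1.32×10⁻²)^3
[PO₄³⁻]^2 = 3.64×10⁻⁴⁴ / (1.32×10⁻²)^3 = 1.58×10⁻³⁸
[PO₄³⁻] = 1.26×10⁻¹⁹ mol/L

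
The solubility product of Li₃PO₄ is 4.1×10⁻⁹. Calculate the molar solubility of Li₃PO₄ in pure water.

3.5×10⁻³ M

Li₃PO₄(s) ⇌ 3 Li⁺(aq) + PO₄³⁻(aq)
For each mole of Li₃PO₄ that dissolves per liter, [Li⁺] = 3s and [PO₄³⁻] = s; let s denote this solubility.
Ksp = [Li⁺]^3[PO₄³⁻] = (3s)^3 · s = 27s^4
27s^4 = 4.1×10⁻⁹  ⇒  s^4 = 1.5×10⁻¹⁰
Taking the 4th root, s = 3.5×10⁻³ mol L⁻¹.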